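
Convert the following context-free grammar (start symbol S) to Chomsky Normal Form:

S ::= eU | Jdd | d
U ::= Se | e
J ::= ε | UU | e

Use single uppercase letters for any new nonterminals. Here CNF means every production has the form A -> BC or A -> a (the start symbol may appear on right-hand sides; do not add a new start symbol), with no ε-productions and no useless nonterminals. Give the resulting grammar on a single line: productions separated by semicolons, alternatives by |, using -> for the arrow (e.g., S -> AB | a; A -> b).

S -> d | AA | BU | JC; A -> d; B -> e; C -> AA; J -> e | UU; U -> e | SB

Nullable: {J}; after ε-elimination: S -> d | dd | eU | Jdd; J -> e | UU; U -> e | Se.
No unit productions to eliminate.
TERM: introduce A -> d, B -> e and substitute in every rule of length ≥2.
BIN: S -> JAA becomes S -> JC, C -> AA.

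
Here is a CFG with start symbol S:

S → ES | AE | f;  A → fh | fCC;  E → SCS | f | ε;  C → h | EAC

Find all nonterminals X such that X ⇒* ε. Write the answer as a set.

Directly nullable (have an ε-rule): {E}.
Not nullable: A, C, S — each has a terminal in every rule's right-hand side or depends on a non-nullable symbol.

{E}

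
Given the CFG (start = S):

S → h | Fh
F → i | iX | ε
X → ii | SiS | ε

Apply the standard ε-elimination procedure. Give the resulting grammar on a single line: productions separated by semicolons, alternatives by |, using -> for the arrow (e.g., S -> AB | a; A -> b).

Nullable set: {F, X}.
S -> Fh: F nullable, giving Fh | h.
Drop F -> ε.
F -> iX: X nullable, giving i | iX.
Drop X -> ε.
Unchanged (no nullable symbols): S -> h; F -> i; X -> SiS; X -> ii.

S -> h | Fh; F -> i | iX; X -> ii | SiS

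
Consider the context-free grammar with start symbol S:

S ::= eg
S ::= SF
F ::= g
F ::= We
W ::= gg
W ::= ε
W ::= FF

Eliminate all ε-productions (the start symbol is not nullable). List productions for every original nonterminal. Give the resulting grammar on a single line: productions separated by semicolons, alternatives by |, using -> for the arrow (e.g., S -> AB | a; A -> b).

Nullable set: {W}.
F -> We: W nullable, giving We | e.
Drop W -> ε.
Unchanged (no nullable symbols): S -> SF; S -> eg; F -> g; W -> FF; W -> gg.

S -> SF | eg; F -> e | g | We; W -> FF | gg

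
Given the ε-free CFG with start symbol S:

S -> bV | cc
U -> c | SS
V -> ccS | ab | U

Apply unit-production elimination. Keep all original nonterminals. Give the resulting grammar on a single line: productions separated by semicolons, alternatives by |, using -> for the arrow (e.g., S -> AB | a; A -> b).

Unit productions: V->U.
Unit pairs (A ⇒* B via units): (V,U).
S: inherits non-unit rules of {S} → bV | cc.
U: inherits non-unit rules of {U} → SS | c.
V: inherits non-unit rules of {U, V} → SS | ab | c | ccS.

S -> bV | cc; U -> c | SS; V -> c | SS | ab | ccS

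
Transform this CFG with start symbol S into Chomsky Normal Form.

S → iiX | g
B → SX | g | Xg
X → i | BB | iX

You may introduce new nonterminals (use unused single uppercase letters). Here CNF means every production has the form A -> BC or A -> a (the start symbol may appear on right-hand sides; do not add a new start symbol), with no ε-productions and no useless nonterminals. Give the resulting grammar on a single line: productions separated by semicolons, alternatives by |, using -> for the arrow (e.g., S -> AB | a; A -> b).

S -> g | CD; A -> g; B -> g | SX | XA; C -> i; D -> CX; X -> i | BB | CX

No ε-productions.
No unit productions to eliminate.
TERM: introduce A -> g, C -> i and substitute in every rule of length ≥2.
BIN: S -> CCX becomes S -> CD, D -> CX.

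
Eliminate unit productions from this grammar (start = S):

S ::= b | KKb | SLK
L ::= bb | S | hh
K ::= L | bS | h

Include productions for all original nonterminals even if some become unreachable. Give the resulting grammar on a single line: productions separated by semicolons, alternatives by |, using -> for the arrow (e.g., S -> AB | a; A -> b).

Unit productions: K->L, L->S.
Unit pairs (A ⇒* B via units): (K,L), (K,S), (L,S).
S: inherits non-unit rules of {S} → KKb | SLK | b.
K: inherits non-unit rules of {K, L, S} → KKb | SLK | b | bS | bb | h | hh.
L: inherits non-unit rules of {L, S} → KKb | SLK | b | bb | hh.

S -> b | KKb | SLK; K -> b | h | bS | bb | hh | KKb | SLK; L -> b | bb | hh | KKb | SLK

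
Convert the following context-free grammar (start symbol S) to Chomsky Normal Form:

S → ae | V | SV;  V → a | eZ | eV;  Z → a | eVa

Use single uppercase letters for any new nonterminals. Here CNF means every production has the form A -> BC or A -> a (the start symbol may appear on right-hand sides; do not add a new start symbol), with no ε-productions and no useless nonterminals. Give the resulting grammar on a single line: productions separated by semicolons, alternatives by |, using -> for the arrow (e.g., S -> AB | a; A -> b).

S -> a | AB | BV | BZ | SV; A -> a; B -> e; C -> VA; V -> a | BV | BZ; Z -> a | BC

No ε-productions.
After unit-elimination: S -> a | SV | ae | eV | eZ; V -> a | eV | eZ; Z -> a | eVa.
TERM: introduce A -> a, B -> e and substitute in every rule of length ≥2.
BIN: Z -> BVA becomes Z -> BC, C -> VA.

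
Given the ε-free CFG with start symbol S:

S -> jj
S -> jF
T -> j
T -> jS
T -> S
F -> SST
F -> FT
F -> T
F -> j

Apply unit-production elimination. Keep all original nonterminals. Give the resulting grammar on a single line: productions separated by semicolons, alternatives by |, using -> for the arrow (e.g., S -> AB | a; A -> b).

Unit productions: F->T, T->S.
Unit pairs (A ⇒* B via units): (F,S), (F,T), (T,S).
S: inherits non-unit rules of {S} → jF | jj.
F: inherits non-unit rules of {F, S, T} → FT | SST | j | jF | jS | jj.
T: inherits non-unit rules of {S, T} → j | jF | jS | jj.

S -> jF | jj; F -> j | FT | jF | jS | jj | SST; T -> j | jF | jS | jj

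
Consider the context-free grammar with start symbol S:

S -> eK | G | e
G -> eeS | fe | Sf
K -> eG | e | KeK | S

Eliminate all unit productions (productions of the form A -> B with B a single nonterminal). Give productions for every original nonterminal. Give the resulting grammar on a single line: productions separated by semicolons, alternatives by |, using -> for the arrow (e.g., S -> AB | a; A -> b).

S -> e | Sf | eK | fe | eeS; G -> Sf | fe | eeS; K -> e | Sf | eG | eK | fe | KeK | eeS

Unit productions: K->S, S->G.
Unit pairs (A ⇒* B via units): (K,G), (K,S), (S,G).
S: inherits non-unit rules of {G, S} → Sf | e | eK | eeS | fe.
G: inherits non-unit rules of {G} → Sf | eeS | fe.
K: inherits non-unit rules of {G, K, S} → KeK | Sf | e | eG | eK | eeS | fe.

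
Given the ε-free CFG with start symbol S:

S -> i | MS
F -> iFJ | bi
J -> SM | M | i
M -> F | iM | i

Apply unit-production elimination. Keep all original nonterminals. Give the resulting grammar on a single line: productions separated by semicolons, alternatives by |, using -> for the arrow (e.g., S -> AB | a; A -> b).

S -> i | MS; F -> bi | iFJ; J -> i | SM | bi | iM | iFJ; M -> i | bi | iM | iFJ

Unit productions: J->M, M->F.
Unit pairs (A ⇒* B via units): (J,F), (J,M), (M,F).
S: inherits non-unit rules of {S} → MS | i.
F: inherits non-unit rules of {F} → bi | iFJ.
J: inherits non-unit rules of {F, J, M} → SM | bi | i | iFJ | iM.
M: inherits non-unit rules of {F, M} → bi | i | iFJ | iM.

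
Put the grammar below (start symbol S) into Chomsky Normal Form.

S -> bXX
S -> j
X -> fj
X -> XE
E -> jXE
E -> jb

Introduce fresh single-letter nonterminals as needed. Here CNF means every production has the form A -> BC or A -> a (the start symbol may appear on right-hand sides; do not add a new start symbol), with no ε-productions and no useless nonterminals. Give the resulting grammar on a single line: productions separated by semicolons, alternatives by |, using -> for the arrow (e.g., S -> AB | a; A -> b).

No ε-productions.
No unit productions to eliminate.
TERM: introduce B -> b, C -> f, A -> j and substitute in every rule of length ≥2.
BIN: E -> AXE becomes E -> AD, D -> XE; S -> BXX becomes S -> BF, F -> XX.

S -> j | BF; A -> j; B -> b; C -> f; D -> XE; E -> AB | AD; F -> XX; X -> CA | XE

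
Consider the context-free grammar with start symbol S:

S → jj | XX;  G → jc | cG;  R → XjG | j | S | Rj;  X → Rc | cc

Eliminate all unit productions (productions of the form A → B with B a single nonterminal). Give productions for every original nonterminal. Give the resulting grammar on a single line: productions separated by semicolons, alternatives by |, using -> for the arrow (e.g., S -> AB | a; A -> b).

Unit productions: R->S.
Unit pairs (A ⇒* B via units): (R,S).
S: inherits non-unit rules of {S} → XX | jj.
G: inherits non-unit rules of {G} → cG | jc.
R: inherits non-unit rules of {R, S} → Rj | XX | XjG | j | jj.
X: inherits non-unit rules of {X} → Rc | cc.

S -> XX | jj; G -> cG | jc; R -> j | Rj | XX | jj | XjG; X -> Rc | cc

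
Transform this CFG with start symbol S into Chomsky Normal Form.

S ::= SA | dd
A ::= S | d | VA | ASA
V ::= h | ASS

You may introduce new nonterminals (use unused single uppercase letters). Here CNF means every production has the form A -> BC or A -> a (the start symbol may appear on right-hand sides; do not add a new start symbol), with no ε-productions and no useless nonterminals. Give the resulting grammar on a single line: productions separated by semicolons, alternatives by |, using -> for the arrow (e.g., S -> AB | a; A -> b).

S -> BB | SA; A -> d | AC | BB | SA | VA; B -> d; C -> SA; D -> SS; V -> h | AD

No ε-productions.
After unit-elimination: S -> SA | dd; A -> d | SA | VA | dd | ASA; V -> h | ASS.
TERM: introduce B -> d and substitute in every rule of length ≥2.
BIN: A -> ASA becomes A -> AC, C -> SA; V -> ASS becomes V -> AD, D -> SS.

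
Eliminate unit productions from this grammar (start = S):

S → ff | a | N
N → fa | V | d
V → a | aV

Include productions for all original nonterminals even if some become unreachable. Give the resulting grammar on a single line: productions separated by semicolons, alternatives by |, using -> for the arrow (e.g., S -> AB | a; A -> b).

S -> a | d | aV | fa | ff; N -> a | d | aV | fa; V -> a | aV

Unit productions: N->V, S->N.
Unit pairs (A ⇒* B via units): (N,V), (S,N), (S,V).
S: inherits non-unit rules of {N, S, V} → a | aV | d | fa | ff.
N: inherits non-unit rules of {N, V} → a | aV | d | fa.
V: inherits non-unit rules of {V} → a | aV.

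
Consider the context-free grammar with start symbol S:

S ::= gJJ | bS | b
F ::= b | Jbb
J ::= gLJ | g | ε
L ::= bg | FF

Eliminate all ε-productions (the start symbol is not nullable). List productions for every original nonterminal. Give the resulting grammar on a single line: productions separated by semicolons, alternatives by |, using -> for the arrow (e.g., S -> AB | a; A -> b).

S -> b | g | bS | gJ | gJJ; F -> b | bb | Jbb; J -> g | gL | gLJ; L -> FF | bg

Nullable set: {J}.
S -> gJJ: J, J nullable, giving g | gJ | gJJ.
F -> Jbb: J nullable, giving Jbb | bb.
Drop J -> ε.
J -> gLJ: J nullable, giving gL | gLJ.
Unchanged (no nullable symbols): S -> b; S -> bS; F -> b; J -> g; L -> FF; L -> bg.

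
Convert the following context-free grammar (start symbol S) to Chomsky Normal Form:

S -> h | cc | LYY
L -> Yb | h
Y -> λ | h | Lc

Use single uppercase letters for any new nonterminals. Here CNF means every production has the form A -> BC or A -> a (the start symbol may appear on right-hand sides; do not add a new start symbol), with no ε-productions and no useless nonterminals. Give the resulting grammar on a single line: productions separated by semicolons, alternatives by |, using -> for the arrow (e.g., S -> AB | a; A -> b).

S -> b | h | BB | LC | LY | YA; A -> b; B -> c; C -> YY; L -> b | h | YA; Y -> h | LB

Nullable: {Y}; after ε-elimination: S -> L | h | LY | cc | LYY; L -> b | h | Yb; Y -> h | Lc.
After unit-elimination: S -> b | h | LY | Yb | cc | LYY; L -> b | h | Yb; Y -> h | Lc.
TERM: introduce A -> b, B -> c and substitute in every rule of length ≥2.
BIN: S -> LYY becomes S -> LC, C -> YY.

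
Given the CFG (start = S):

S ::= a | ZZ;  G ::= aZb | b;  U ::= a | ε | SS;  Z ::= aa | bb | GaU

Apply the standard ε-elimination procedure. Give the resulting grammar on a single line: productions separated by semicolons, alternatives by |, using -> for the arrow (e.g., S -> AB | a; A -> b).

S -> a | ZZ; G -> b | aZb; U -> a | SS; Z -> Ga | aa | bb | GaU

Nullable set: {U}.
Drop U -> ε.
Z -> GaU: U nullable, giving Ga | GaU.
Unchanged (no nullable symbols): S -> ZZ; S -> a; G -> aZb; G -> b; U -> SS; U -> a; Z -> aa; Z -> bb.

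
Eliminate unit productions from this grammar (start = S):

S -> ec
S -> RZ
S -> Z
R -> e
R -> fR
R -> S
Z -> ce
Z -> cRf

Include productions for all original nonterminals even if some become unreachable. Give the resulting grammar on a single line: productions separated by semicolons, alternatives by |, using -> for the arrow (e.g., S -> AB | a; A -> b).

Unit productions: R->S, S->Z.
Unit pairs (A ⇒* B via units): (R,S), (R,Z), (S,Z).
S: inherits non-unit rules of {S, Z} → RZ | cRf | ce | ec.
R: inherits non-unit rules of {R, S, Z} → RZ | cRf | ce | e | ec | fR.
Z: inherits non-unit rules of {Z} → cRf | ce.

S -> RZ | ce | ec | cRf; R -> e | RZ | ce | ec | fR | cRf; Z -> ce | cRf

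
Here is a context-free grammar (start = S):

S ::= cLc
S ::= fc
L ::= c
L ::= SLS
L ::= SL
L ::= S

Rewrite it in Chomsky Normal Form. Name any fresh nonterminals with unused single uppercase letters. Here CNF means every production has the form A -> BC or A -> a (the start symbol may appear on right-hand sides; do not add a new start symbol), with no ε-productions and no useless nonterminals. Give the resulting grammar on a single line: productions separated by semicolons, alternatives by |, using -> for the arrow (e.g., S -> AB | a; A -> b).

S -> AE | BA; A -> c; B -> f; C -> LA; D -> LS; E -> LA; L -> c | AC | BA | SD | SL

No ε-productions.
After unit-elimination: S -> fc | cLc; L -> c | SL | fc | SLS | cLc.
TERM: introduce A -> c, B -> f and substitute in every rule of length ≥2.
BIN: L -> ALA becomes L -> AC, C -> LA; L -> SLS becomes L -> SD, D -> LS; S -> ALA becomes S -> AE, E -> LA.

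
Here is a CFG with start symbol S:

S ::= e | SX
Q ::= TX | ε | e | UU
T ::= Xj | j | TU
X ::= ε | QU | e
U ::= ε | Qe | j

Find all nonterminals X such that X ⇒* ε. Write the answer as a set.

Directly nullable (have an ε-rule): {Q, U, X}.
Not nullable: S, T — each has a terminal in every rule's right-hand side or depends on a non-nullable symbol.

{Q, U, X}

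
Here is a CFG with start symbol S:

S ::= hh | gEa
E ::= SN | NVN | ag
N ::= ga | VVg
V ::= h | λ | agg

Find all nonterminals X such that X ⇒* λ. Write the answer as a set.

{V}

Directly nullable (have an ε-rule): {V}.
Not nullable: E, N, S — each has a terminal in every rule's right-hand side or depends on a non-nullable symbol.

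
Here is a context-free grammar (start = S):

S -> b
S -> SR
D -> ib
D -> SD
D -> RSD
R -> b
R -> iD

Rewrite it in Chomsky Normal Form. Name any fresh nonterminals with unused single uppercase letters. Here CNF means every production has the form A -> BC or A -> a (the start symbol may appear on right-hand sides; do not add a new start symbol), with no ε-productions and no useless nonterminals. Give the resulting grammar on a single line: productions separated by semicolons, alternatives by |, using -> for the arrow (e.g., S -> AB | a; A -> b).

S -> b | SR; A -> i; B -> b; C -> SD; D -> AB | RC | SD; R -> b | AD

No ε-productions.
No unit productions to eliminate.
TERM: introduce B -> b, A -> i and substitute in every rule of length ≥2.
BIN: D -> RSD becomes D -> RC, C -> SD.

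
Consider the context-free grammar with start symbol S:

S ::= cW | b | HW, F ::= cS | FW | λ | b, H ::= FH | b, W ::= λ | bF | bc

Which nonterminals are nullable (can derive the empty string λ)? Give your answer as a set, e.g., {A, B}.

Directly nullable (have an ε-rule): {F, W}.
Not nullable: H, S — each has a terminal in every rule's right-hand side or depends on a non-nullable symbol.

{F, W}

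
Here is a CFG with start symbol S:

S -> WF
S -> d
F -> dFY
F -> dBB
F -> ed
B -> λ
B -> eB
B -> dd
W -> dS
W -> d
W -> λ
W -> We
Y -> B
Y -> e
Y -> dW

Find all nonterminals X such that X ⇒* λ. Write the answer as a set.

Directly nullable (have an ε-rule): {B, W}.
Y is nullable via Y -> B (every symbol on the right is already known nullable).
Not nullable: F, S — each has a terminal in every rule's right-hand side or depends on a non-nullable symbol.

{B, W, Y}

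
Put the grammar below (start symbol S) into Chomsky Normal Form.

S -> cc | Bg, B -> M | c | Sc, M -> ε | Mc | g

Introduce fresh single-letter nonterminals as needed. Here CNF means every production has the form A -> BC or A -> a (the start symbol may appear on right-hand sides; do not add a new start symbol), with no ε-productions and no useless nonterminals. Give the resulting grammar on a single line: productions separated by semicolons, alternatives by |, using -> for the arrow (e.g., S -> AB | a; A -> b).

S -> g | AA | BC; A -> c; B -> c | g | MA | SA; C -> g; M -> c | g | MA

Nullable: {B, M}; after ε-elimination: S -> g | Bg | cc; B -> M | c | Sc; M -> c | g | Mc.
After unit-elimination: S -> g | Bg | cc; B -> c | g | Mc | Sc; M -> c | g | Mc.
TERM: introduce A -> c, C -> g and substitute in every rule of length ≥2.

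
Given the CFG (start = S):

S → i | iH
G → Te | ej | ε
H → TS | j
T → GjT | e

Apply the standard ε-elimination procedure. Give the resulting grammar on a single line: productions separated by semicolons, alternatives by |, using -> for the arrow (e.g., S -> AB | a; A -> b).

S -> i | iH; G -> Te | ej; H -> j | TS; T -> e | jT | GjT

Nullable set: {G}.
Drop G -> ε.
T -> GjT: G nullable, giving GjT | jT.
Unchanged (no nullable symbols): S -> i; S -> iH; G -> Te; G -> ej; H -> TS; H -> j; T -> e.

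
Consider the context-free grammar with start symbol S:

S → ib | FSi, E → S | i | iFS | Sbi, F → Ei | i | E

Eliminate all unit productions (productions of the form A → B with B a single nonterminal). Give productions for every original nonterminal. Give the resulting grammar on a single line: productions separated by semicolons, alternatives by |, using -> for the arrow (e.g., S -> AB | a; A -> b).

Unit productions: E->S, F->E.
Unit pairs (A ⇒* B via units): (E,S), (F,E), (F,S).
S: inherits non-unit rules of {S} → FSi | ib.
E: inherits non-unit rules of {E, S} → FSi | Sbi | i | iFS | ib.
F: inherits non-unit rules of {E, F, S} → Ei | FSi | Sbi | i | iFS | ib.

S -> ib | FSi; E -> i | ib | FSi | Sbi | iFS; F -> i | Ei | ib | FSi | Sbi | iFS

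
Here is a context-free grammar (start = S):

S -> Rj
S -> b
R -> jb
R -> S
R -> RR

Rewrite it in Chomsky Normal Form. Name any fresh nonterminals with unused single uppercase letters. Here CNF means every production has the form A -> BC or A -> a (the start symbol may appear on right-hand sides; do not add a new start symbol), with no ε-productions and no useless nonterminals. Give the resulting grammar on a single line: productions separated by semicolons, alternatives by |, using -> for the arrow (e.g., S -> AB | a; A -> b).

S -> b | RA; A -> j; B -> b; R -> b | AB | RA | RR

No ε-productions.
After unit-elimination: S -> b | Rj; R -> b | RR | Rj | jb.
TERM: introduce B -> b, A -> j and substitute in every rule of length ≥2.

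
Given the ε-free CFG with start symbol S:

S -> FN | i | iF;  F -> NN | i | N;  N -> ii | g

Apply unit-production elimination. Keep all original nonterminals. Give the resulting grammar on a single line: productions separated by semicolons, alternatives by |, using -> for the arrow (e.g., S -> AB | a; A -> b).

Unit productions: F->N.
Unit pairs (A ⇒* B via units): (F,N).
S: inherits non-unit rules of {S} → FN | i | iF.
F: inherits non-unit rules of {F, N} → NN | g | i | ii.
N: inherits non-unit rules of {N} → g | ii.

S -> i | FN | iF; F -> g | i | NN | ii; N -> g | ii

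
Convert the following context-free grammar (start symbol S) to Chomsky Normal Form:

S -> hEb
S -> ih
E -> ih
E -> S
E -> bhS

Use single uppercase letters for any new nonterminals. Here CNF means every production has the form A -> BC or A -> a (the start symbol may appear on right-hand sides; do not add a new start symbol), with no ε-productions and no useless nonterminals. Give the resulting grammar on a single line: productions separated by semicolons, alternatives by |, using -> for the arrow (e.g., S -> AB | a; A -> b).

No ε-productions.
After unit-elimination: S -> ih | hEb; E -> ih | bhS | hEb.
TERM: introduce A -> b, B -> h, C -> i and substitute in every rule of length ≥2.
BIN: E -> ABS becomes E -> AD, D -> BS; E -> BEA becomes E -> BF, F -> EA; S -> BEA becomes S -> BG, G -> EA.

S -> BG | CB; A -> b; B -> h; C -> i; D -> BS; E -> AD | BF | CB; F -> EA; G -> EA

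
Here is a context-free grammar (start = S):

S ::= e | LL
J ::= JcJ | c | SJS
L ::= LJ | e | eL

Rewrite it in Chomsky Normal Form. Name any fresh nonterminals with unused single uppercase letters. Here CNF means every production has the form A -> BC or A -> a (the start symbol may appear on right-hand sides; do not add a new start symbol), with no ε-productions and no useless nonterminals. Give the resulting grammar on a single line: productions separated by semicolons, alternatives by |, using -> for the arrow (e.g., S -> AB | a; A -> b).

S -> e | LL; A -> c; B -> e; C -> AJ; D -> JS; J -> c | JC | SD; L -> e | BL | LJ

No ε-productions.
No unit productions to eliminate.
TERM: introduce A -> c, B -> e and substitute in every rule of length ≥2.
BIN: J -> JAJ becomes J -> JC, C -> AJ; J -> SJS becomes J -> SD, D -> JS.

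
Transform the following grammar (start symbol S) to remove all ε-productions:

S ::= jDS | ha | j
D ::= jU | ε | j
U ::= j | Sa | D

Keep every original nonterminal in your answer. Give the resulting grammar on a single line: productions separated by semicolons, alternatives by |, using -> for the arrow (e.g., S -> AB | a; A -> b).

S -> j | ha | jS | jDS; D -> j | jU; U -> D | j | Sa

Nullable set: {D, U}.
S -> jDS: D nullable, giving jDS | jS.
Drop D -> ε.
D -> jU: U nullable, giving j | jU.
U -> D: D nullable, giving D.
Unchanged (no nullable symbols): S -> ha; S -> j; D -> j; U -> Sa; U -> j.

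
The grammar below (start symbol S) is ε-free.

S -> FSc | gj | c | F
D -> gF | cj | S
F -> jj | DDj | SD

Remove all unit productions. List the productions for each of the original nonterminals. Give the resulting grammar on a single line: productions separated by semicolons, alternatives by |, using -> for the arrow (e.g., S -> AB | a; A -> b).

Unit productions: D->S, S->F.
Unit pairs (A ⇒* B via units): (D,F), (D,S), (S,F).
S: inherits non-unit rules of {F, S} → DDj | FSc | SD | c | gj | jj.
D: inherits non-unit rules of {D, F, S} → DDj | FSc | SD | c | cj | gF | gj | jj.
F: inherits non-unit rules of {F} → DDj | SD | jj.

S -> c | SD | gj | jj | DDj | FSc; D -> c | SD | cj | gF | gj | jj | DDj | FSc; F -> SD | jj | DDj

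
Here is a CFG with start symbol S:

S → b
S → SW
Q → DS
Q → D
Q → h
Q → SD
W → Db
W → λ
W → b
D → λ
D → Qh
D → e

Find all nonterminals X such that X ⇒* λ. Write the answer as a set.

{D, Q, W}

Directly nullable (have an ε-rule): {D, W}.
Q is nullable via Q -> D (every symbol on the right is already known nullable).
Not nullable: S — each has a terminal in every rule's right-hand side or depends on a non-nullable symbol.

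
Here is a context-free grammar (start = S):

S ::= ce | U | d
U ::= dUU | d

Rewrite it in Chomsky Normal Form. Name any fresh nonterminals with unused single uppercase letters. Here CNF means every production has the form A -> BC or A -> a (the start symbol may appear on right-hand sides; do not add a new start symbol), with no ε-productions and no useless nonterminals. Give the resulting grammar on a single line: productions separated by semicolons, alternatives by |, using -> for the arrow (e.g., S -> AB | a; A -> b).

No ε-productions.
After unit-elimination: S -> d | ce | dUU; U -> d | dUU.
TERM: introduce A -> c, C -> d, B -> e and substitute in every rule of length ≥2.
BIN: S -> CUU becomes S -> CD, D -> UU; U -> CUU becomes U -> CE, E -> UU.

S -> d | AB | CD; A -> c; B -> e; C -> d; D -> UU; E -> UU; U -> d | CE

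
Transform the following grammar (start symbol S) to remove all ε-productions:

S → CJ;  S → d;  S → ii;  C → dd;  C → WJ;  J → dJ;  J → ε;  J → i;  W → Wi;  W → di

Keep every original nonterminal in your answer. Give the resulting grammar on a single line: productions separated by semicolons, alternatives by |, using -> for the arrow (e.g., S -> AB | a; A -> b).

S -> C | d | CJ | ii; C -> W | WJ | dd; J -> d | i | dJ; W -> Wi | di

Nullable set: {J}.
S -> CJ: J nullable, giving C | CJ.
C -> WJ: J nullable, giving W | WJ.
Drop J -> ε.
J -> dJ: J nullable, giving d | dJ.
Unchanged (no nullable symbols): S -> d; S -> ii; C -> dd; J -> i; W -> Wi; W -> di.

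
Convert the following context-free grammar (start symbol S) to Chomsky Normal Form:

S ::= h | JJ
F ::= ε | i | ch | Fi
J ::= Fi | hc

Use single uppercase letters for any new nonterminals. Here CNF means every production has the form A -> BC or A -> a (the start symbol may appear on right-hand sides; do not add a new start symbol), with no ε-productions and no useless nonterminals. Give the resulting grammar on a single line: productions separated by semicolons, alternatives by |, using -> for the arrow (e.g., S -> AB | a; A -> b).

Nullable: {F}; after ε-elimination: S -> h | JJ; F -> i | Fi | ch; J -> i | Fi | hc.
No unit productions to eliminate.
TERM: introduce B -> c, C -> h, A -> i and substitute in every rule of length ≥2.

S -> h | JJ; A -> i; B -> c; C -> h; F -> i | BC | FA; J -> i | CB | FA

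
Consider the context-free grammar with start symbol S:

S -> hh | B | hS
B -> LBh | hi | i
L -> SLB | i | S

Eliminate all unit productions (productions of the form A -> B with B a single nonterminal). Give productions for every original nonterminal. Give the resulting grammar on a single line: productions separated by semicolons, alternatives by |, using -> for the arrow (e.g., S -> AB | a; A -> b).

Unit productions: L->S, S->B.
Unit pairs (A ⇒* B via units): (L,B), (L,S), (S,B).
S: inherits non-unit rules of {B, S} → LBh | hS | hh | hi | i.
B: inherits non-unit rules of {B} → LBh | hi | i.
L: inherits non-unit rules of {B, L, S} → LBh | SLB | hS | hh | hi | i.

S -> i | hS | hh | hi | LBh; B -> i | hi | LBh; L -> i | hS | hh | hi | LBh | SLB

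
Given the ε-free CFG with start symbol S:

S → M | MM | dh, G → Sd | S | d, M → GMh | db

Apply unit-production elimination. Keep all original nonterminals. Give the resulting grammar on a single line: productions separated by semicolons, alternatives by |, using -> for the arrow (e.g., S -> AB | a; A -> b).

Unit productions: G->S, S->M.
Unit pairs (A ⇒* B via units): (G,M), (G,S), (S,M).
S: inherits non-unit rules of {M, S} → GMh | MM | db | dh.
G: inherits non-unit rules of {G, M, S} → GMh | MM | Sd | d | db | dh.
M: inherits non-unit rules of {M} → GMh | db.

S -> MM | db | dh | GMh; G -> d | MM | Sd | db | dh | GMh; M -> db | GMh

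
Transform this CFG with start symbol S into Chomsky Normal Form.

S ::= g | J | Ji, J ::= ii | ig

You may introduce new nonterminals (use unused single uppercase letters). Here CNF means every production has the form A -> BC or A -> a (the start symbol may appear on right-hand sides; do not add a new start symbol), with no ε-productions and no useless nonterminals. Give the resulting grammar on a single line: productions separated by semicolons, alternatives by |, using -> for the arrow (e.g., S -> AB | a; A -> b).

S -> g | AA | AB | JA; A -> i; B -> g; J -> AA | AB

No ε-productions.
After unit-elimination: S -> g | Ji | ig | ii; J -> ig | ii.
TERM: introduce B -> g, A -> i and substitute in every rule of length ≥2.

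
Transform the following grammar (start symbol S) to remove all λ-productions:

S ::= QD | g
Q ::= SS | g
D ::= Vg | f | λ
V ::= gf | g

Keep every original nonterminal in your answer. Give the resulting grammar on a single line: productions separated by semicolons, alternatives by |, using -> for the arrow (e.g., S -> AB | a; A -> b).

S -> Q | g | QD; D -> f | Vg; Q -> g | SS; V -> g | gf

Nullable set: {D}.
S -> QD: D nullable, giving Q | QD.
Drop D -> λ.
Unchanged (no nullable symbols): S -> g; D -> Vg; D -> f; Q -> SS; Q -> g; V -> g; V -> gf.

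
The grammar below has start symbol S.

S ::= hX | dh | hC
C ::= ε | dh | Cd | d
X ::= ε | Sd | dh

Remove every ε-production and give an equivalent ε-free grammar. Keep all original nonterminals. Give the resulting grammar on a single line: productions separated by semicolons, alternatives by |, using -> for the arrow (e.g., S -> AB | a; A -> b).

Nullable set: {C, X}.
S -> hC: C nullable, giving h | hC.
S -> hX: X nullable, giving h | hX.
Drop C -> ε.
C -> Cd: C nullable, giving Cd | d.
Drop X -> ε.
Unchanged (no nullable symbols): S -> dh; C -> d; C -> dh; X -> Sd; X -> dh.

S -> h | dh | hC | hX; C -> d | Cd | dh; X -> Sd | dh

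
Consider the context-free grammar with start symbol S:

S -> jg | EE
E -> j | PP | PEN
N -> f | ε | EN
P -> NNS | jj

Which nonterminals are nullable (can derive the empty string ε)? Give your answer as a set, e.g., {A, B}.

{N}

Directly nullable (have an ε-rule): {N}.
Not nullable: E, P, S — each has a terminal in every rule's right-hand side or depends on a non-nullable symbol.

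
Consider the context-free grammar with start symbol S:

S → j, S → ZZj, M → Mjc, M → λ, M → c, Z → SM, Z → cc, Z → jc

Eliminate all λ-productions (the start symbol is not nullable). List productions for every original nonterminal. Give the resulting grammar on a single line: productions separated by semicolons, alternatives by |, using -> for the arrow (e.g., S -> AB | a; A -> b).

S -> j | ZZj; M -> c | jc | Mjc; Z -> S | SM | cc | jc

Nullable set: {M}.
Drop M -> λ.
M -> Mjc: M nullable, giving Mjc | jc.
Z -> SM: M nullable, giving S | SM.
Unchanged (no nullable symbols): S -> ZZj; S -> j; M -> c; Z -> cc; Z -> jc.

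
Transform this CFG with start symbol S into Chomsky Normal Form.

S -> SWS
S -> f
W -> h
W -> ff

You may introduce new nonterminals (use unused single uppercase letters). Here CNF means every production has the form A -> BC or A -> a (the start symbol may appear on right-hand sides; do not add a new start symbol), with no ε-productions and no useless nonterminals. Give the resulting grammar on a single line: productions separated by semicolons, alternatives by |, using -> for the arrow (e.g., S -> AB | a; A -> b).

S -> f | SB; A -> f; B -> WS; W -> h | AA

No ε-productions.
No unit productions to eliminate.
TERM: introduce A -> f and substitute in every rule of length ≥2.
BIN: S -> SWS becomes S -> SB, B -> WS.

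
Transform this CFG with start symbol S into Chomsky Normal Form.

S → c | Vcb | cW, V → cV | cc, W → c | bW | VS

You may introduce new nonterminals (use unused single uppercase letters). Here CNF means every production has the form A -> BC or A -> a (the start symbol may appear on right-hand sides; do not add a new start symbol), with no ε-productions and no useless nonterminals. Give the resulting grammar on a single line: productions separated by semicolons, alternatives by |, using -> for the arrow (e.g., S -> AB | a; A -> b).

No ε-productions.
No unit productions to eliminate.
TERM: introduce B -> b, A -> c and substitute in every rule of length ≥2.
BIN: S -> VAB becomes S -> VC, C -> AB.

S -> c | AW | VC; A -> c; B -> b; C -> AB; V -> AA | AV; W -> c | BW | VS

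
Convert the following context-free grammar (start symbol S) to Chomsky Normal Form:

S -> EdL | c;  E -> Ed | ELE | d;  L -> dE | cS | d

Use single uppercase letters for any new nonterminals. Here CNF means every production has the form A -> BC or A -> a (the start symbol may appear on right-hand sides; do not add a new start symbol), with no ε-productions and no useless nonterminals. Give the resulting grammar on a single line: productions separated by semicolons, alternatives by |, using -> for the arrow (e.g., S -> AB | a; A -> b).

S -> c | ED; A -> d; B -> c; C -> LE; D -> AL; E -> d | EA | EC; L -> d | AE | BS

No ε-productions.
No unit productions to eliminate.
TERM: introduce B -> c, A -> d and substitute in every rule of length ≥2.
BIN: E -> ELE becomes E -> EC, C -> LE; S -> EAL becomes S -> ED, D -> AL.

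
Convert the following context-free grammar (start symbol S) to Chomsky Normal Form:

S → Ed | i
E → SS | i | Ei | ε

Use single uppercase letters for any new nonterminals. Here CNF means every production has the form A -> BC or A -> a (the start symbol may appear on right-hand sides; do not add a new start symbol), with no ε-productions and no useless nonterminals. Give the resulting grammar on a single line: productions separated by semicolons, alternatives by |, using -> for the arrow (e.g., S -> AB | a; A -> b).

S -> d | i | EB; A -> i; B -> d; E -> i | EA | SS

Nullable: {E}; after ε-elimination: S -> d | i | Ed; E -> i | Ei | SS.
No unit productions to eliminate.
TERM: introduce B -> d, A -> i and substitute in every rule of length ≥2.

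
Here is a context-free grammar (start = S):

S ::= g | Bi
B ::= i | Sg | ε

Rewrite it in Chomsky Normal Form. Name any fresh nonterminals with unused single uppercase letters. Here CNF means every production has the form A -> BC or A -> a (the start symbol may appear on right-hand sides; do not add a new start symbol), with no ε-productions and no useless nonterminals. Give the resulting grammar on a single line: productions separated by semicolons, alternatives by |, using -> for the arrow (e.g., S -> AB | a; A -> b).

S -> g | i | BC; A -> g; B -> i | SA; C -> i

Nullable: {B}; after ε-elimination: S -> g | i | Bi; B -> i | Sg.
No unit productions to eliminate.
TERM: introduce A -> g, C -> i and substitute in every rule of length ≥2.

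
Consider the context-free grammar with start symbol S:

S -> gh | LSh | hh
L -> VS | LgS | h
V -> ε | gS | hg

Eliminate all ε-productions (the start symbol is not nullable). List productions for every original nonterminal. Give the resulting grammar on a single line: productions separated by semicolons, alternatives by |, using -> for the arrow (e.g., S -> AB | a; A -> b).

Nullable set: {V}.
L -> VS: V nullable, giving S | VS.
Drop V -> ε.
Unchanged (no nullable symbols): S -> LSh; S -> gh; S -> hh; L -> LgS; L -> h; V -> gS; V -> hg.

S -> gh | hh | LSh; L -> S | h | VS | LgS; V -> gS | hg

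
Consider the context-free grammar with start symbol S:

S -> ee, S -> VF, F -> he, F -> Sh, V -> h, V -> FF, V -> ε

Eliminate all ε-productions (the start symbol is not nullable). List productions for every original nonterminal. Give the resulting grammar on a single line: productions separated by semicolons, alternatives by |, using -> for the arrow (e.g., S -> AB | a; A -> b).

Nullable set: {V}.
S -> VF: V nullable, giving F | VF.
Drop V -> ε.
Unchanged (no nullable symbols): S -> ee; F -> Sh; F -> he; V -> FF; V -> h.

S -> F | VF | ee; F -> Sh | he; V -> h | FF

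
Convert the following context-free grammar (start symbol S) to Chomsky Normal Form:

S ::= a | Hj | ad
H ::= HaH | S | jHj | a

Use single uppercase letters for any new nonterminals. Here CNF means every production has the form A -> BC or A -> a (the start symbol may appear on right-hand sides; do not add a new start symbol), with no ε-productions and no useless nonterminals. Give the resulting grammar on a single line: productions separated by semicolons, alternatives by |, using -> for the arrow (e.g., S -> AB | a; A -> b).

No ε-productions.
After unit-elimination: S -> a | Hj | ad; H -> a | Hj | ad | HaH | jHj.
TERM: introduce A -> a, C -> d, B -> j and substitute in every rule of length ≥2.
BIN: H -> BHB becomes H -> BD, D -> HB; H -> HAH becomes H -> HE, E -> AH.

S -> a | AC | HB; A -> a; B -> j; C -> d; D -> HB; E -> AH; H -> a | AC | BD | HB | HE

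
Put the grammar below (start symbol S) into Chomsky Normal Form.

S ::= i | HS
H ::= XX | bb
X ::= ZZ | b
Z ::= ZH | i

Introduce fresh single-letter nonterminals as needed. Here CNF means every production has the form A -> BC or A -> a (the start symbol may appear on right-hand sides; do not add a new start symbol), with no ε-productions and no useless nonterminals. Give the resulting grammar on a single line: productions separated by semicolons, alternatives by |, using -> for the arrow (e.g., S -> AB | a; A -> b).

No ε-productions.
No unit productions to eliminate.
TERM: introduce A -> b and substitute in every rule of length ≥2.

S -> i | HS; A -> b; H -> AA | XX; X -> b | ZZ; Z -> i | ZH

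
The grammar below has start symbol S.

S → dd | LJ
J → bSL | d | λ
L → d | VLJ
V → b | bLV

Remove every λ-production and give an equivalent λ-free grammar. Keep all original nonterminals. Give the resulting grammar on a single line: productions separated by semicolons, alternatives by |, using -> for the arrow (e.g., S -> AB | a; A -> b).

Nullable set: {J}.
S -> LJ: J nullable, giving L | LJ.
Drop J -> λ.
L -> VLJ: J nullable, giving VL | VLJ.
Unchanged (no nullable symbols): S -> dd; J -> bSL; J -> d; L -> d; V -> b; V -> bLV.

S -> L | LJ | dd; J -> d | bSL; L -> d | VL | VLJ; V -> b | bLV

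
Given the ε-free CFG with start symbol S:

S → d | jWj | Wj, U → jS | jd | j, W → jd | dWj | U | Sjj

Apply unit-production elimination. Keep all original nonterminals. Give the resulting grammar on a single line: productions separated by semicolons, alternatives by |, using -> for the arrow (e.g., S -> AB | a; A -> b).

Unit productions: W->U.
Unit pairs (A ⇒* B via units): (W,U).
S: inherits non-unit rules of {S} → Wj | d | jWj.
U: inherits non-unit rules of {U} → j | jS | jd.
W: inherits non-unit rules of {U, W} → Sjj | dWj | j | jS | jd.

S -> d | Wj | jWj; U -> j | jS | jd; W -> j | jS | jd | Sjj | dWj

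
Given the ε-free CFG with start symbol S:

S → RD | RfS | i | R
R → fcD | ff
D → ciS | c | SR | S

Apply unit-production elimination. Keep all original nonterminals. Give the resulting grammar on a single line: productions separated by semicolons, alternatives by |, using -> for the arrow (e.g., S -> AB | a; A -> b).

Unit productions: D->S, S->R.
Unit pairs (A ⇒* B via units): (D,R), (D,S), (S,R).
S: inherits non-unit rules of {R, S} → RD | RfS | fcD | ff | i.
D: inherits non-unit rules of {D, R, S} → RD | RfS | SR | c | ciS | fcD | ff | i.
R: inherits non-unit rules of {R} → fcD | ff.

S -> i | RD | ff | RfS | fcD; D -> c | i | RD | SR | ff | RfS | ciS | fcD; R -> ff | fcD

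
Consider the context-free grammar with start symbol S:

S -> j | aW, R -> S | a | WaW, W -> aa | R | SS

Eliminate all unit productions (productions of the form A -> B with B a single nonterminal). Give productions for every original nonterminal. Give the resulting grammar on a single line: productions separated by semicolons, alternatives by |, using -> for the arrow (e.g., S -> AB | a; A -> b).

S -> j | aW; R -> a | j | aW | WaW; W -> a | j | SS | aW | aa | WaW

Unit productions: R->S, W->R.
Unit pairs (A ⇒* B via units): (R,S), (W,R), (W,S).
S: inherits non-unit rules of {S} → aW | j.
R: inherits non-unit rules of {R, S} → WaW | a | aW | j.
W: inherits non-unit rules of {R, S, W} → SS | WaW | a | aW | aa | j.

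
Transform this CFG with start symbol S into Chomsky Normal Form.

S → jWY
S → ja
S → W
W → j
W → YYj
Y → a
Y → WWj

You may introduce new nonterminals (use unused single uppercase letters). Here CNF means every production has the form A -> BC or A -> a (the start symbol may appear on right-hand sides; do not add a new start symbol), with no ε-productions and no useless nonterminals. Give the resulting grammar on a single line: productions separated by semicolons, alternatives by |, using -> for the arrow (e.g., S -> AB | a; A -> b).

S -> j | AB | AC | YD; A -> j; B -> a; C -> WY; D -> YA; E -> YA; F -> WA; W -> j | YE; Y -> a | WF

No ε-productions.
After unit-elimination: S -> j | ja | YYj | jWY; W -> j | YYj; Y -> a | WWj.
TERM: introduce B -> a, A -> j and substitute in every rule of length ≥2.
BIN: S -> AWY becomes S -> AC, C -> WY; S -> YYA becomes S -> YD, D -> YA; W -> YYA becomes W -> YE, E -> YA; Y -> WWA becomes Y -> WF, F -> WA.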